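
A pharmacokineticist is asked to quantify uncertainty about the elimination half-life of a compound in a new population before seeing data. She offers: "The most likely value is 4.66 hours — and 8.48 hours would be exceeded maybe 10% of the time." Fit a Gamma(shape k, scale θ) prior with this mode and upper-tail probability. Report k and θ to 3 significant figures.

k ≈ 6.32, θ ≈ 0.876

Gamma(k,θ) with k>1 has mode (k−1)θ, so θ = 4.66/(k−1).
Need P(X < 8.48) = 0.9 with θ tied to k this way. Start at k = 2, θ = 4.66: P(X<8.48) ≈ 0.543.
Too low — raise k to concentrate. Iterating converges to k ≈ 6.32.
Then θ = 4.66/(6.32−1) ≈ 0.876.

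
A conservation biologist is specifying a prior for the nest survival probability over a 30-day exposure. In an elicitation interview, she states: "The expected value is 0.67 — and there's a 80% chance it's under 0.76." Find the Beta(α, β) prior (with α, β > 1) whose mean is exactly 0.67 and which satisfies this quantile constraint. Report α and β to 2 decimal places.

With mean 0.67 fixed, write α = 0.67s, β = 0.33s where s = α+β.
Need P(θ < 0.76) = 0.8 under Beta(0.67s, 0.33s). Normal approximation: (q−m)/√(m(1−m)/s) ≈ z_{0.8} = 0.842, so s ≈ 0.67·0.33·(0.842)²/(0.76−0.67)² = 19.3.
At s = 19.3: P(θ<0.76) ≈ 0.796. Adjusting to match 0.8 gives s ≈ 19.96.
So α = 0.67·19.96 ≈ 13.37, β = 0.33·19.96 ≈ 6.59.

α ≈ 13.37, β ≈ 6.59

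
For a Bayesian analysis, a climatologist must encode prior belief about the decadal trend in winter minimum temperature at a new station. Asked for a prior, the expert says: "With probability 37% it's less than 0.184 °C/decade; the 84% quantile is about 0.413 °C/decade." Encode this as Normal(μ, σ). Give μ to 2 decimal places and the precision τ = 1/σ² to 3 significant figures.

For Normal(μ,σ), the p-quantile is μ + z_p·σ. Here z_{0.37} = -0.3319, z_{0.84} = 0.9945.
So 0.184 = μ − 0.3319σ and 0.413 = μ + 0.9945σ.
Subtracting: σ = (0.413 − 0.184)/(0.9945 − (-0.3319)) = 0.17.
Then μ = 0.184 − (-0.3319)·0.17 = 0.24.
Precision τ = 1/σ² = 1/0.1727² = 33.5.

μ = 0.24, τ = 33.5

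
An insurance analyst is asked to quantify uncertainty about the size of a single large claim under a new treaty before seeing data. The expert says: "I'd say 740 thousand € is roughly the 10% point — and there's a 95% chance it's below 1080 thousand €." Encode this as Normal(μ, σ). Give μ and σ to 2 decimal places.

μ = 888.90, σ = 116.18

For Normal(μ,σ), the p-quantile is μ + z_p·σ. Here z_{0.1} = -1.282, z_{0.95} = 1.645.
So 740 = μ − 1.282σ and 1080 = μ + 1.645σ.
Subtracting: σ = (1080 − 740)/(1.645 − (-1.282)) = 116.18.
Then μ = 740 − (-1.282)·116.18 = 888.90.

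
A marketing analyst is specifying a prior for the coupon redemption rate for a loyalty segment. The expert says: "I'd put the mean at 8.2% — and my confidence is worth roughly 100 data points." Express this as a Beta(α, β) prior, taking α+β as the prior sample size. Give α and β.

Under the effective-sample-size interpretation, Beta(α, β) has prior mean α/(α+β) and prior sample size α+β.
So α+β = 100 and α/(α+β) = 0.082, giving α = 0.082·100 = 8.2 and β = 100 − 8.2 = 91.8.

α = 8.2, β = 91.8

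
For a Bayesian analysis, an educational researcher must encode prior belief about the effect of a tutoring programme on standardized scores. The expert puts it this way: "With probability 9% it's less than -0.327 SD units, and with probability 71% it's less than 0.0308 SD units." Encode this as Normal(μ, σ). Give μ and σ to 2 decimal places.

μ = -0.07, σ = 0.19

For Normal(μ,σ), the p-quantile is μ + z_p·σ. Here z_{0.09} = -1.341, z_{0.71} = 0.5534.
So -0.327 = μ − 1.341σ and 0.0308 = μ + 0.5534σ.
Subtracting: σ = (0.0308 − -0.327)/(0.5534 − (-1.341)) = 0.19.
Then μ = -0.327 − (-1.341)·0.19 = -0.07.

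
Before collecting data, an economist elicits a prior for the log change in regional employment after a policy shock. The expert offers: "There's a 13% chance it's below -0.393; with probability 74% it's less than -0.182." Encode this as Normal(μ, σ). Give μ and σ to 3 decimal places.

For Normal(μ,σ), the p-quantile is μ + z_p·σ. Here z_{0.13} = -1.126, z_{0.74} = 0.6433.
So -0.393 = μ − 1.126σ and -0.182 = μ + 0.6433σ.
Subtracting: σ = (-0.182 − -0.393)/(0.6433 − (-1.126)) = 0.119.
Then μ = -0.393 − (-1.126)·0.119 = -0.259.

μ = -0.259, σ = 0.119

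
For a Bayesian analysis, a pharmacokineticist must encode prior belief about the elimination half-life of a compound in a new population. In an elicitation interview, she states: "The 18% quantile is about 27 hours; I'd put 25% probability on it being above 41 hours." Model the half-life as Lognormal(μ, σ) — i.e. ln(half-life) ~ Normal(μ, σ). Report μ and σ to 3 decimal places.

μ ≈ 3.536, σ ≈ 0.263

If T ~ Lognormal(μ,σ) then ln T ~ Normal(μ,σ), so the p-quantile of ln T is μ + z_p·σ.
ln(27) = 3.296 and ln(41) = 3.714; z_{0.18} = -0.9154, z_{0.75} = 0.6745.
σ = (3.714 − 3.296)/(0.6745 − (-0.9154)) = 0.263.
μ = 3.296 − (-0.9154)·0.263 = 3.536.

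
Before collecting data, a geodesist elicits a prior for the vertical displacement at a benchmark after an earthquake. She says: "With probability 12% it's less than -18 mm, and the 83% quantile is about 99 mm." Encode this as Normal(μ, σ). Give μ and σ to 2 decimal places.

μ = 46.57, σ = 54.95

The p-quantile of Normal(μ,σ) is μ + z_p·σ, with z_{0.12} = -1.175 and z_{0.83} = 0.9542.
Eliminate σ: μ = (z₂·x₁ − z₁·x₂)/(z₂ − z₁) = (0.9542·-18 − (-1.175)·99)/2.129 = 46.57.
Then σ = (x₂ − x₁)/(z₂ − z₁) = (99 − -18)/2.129 = 54.95.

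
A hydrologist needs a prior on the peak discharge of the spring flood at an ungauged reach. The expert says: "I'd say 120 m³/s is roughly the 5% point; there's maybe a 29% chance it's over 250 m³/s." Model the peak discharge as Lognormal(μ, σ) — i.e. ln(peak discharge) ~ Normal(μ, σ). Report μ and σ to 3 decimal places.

μ ≈ 5.337, σ ≈ 0.334

If T ~ Lognormal(μ,σ) then ln T ~ Normal(μ,σ), so the p-quantile of ln T is μ + z_p·σ.
ln(120) = 4.787 and ln(250) = 5.521; z_{0.05} = -1.645, z_{0.71} = 0.5534.
σ = (5.521 − 4.787)/(0.5534 − (-1.645)) = 0.334.
μ = 4.787 − (-1.645)·0.334 = 5.337.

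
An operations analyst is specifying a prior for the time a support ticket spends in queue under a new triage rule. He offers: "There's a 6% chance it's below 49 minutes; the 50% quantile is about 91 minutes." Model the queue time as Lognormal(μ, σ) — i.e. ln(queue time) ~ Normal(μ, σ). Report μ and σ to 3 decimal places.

μ ≈ 4.511, σ ≈ 0.398

If T ~ Lognormal(μ,σ) then ln T ~ Normal(μ,σ), so the p-quantile of ln T is μ + z_p·σ.
ln(49) = 3.892 and ln(91) = 4.511; z_{0.06} = -1.555, z_{0.5} = 0.
σ = (4.511 − 3.892)/(0 − (-1.555)) = 0.398.
μ = 3.892 − (-1.555)·0.398 = 4.511.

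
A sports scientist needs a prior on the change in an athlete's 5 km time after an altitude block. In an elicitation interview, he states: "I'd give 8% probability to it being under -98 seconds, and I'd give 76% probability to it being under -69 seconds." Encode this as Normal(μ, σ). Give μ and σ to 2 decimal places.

μ = -78.70, σ = 13.74

For Normal(μ,σ), the p-quantile is μ + z_p·σ. Here z_{0.08} = -1.405, z_{0.76} = 0.7063.
So -98 = μ − 1.405σ and -69 = μ + 0.7063σ.
Subtracting: σ = (-69 − -98)/(0.7063 − (-1.405)) = 13.74.
Then μ = -98 − (-1.405)·13.74 = -78.70.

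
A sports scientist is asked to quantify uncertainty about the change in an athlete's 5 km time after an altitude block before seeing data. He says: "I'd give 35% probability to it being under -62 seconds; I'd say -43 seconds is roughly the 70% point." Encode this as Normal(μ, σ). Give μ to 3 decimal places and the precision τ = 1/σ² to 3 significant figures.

μ = -53.952, τ = 0.00229

For Normal(μ,σ), the p-quantile is μ + z_p·σ. Here z_{0.35} = -0.3853, z_{0.7} = 0.5244.
So -62 = μ − 0.3853σ and -43 = μ + 0.5244σ.
Subtracting: σ = (-43 − -62)/(0.5244 − (-0.3853)) = 20.886.
Then μ = -62 − (-0.3853)·20.886 = -53.952.
Precision τ = 1/σ² = 1/20.89² = 0.00229.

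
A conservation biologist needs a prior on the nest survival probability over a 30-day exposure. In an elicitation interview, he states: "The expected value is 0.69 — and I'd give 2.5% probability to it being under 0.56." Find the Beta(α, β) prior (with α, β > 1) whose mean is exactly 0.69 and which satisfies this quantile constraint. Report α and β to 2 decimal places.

With mean 0.69 fixed, write α = 0.69s, β = 0.31s where s = α+β.
Need P(θ < 0.56) = 0.025 under Beta(0.69s, 0.31s). Normal approximation: (q−m)/√(m(1−m)/s) ≈ z_{0.025} = -1.96, so s ≈ 0.69·0.31·(-1.96)²/(0.56−0.69)² = 48.6.
At s = 48.6: P(θ<0.56) ≈ 0.030. Adjusting to match 0.025 gives s ≈ 52.60.
So α = 0.69·52.60 ≈ 36.30, β = 0.31·52.60 ≈ 16.31.

α ≈ 36.30, β ≈ 16.31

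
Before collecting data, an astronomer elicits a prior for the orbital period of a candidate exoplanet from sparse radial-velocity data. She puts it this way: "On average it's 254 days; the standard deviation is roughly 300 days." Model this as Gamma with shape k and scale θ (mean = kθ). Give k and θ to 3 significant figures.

For Gamma(k, scale θ): mean = kθ, variance = kθ², so CV = 1/√k.
CV = SD/mean = 300/254 = 1.181, hence k = 1/CV² = 0.717.
Then θ = mean/k = 254/0.717 = 354.

k ≈ 0.717, θ ≈ 354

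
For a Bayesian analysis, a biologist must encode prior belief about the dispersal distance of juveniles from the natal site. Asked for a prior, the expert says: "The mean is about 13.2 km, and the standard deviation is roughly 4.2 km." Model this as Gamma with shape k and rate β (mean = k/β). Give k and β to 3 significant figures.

For Gamma(k, rate β): mean = k/β, variance = k/β², so CV = 1/√k.
CV = SD/mean = 4.2/13.2 = 0.3182, hence k = 1/CV² = 9.88.
Then β = k/mean = 9.88/13.2 = 0.748.

k ≈ 9.88, β ≈ 0.748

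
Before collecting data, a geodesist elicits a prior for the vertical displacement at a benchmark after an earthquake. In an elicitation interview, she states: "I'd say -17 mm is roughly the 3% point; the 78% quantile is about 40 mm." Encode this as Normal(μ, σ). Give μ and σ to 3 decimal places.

μ = 23.409, σ = 21.485

For Normal(μ,σ), the p-quantile is μ + z_p·σ. Here z_{0.03} = -1.881, z_{0.78} = 0.7722.
So -17 = μ − 1.881σ and 40 = μ + 0.7722σ.
Subtracting: σ = (40 − -17)/(0.7722 − (-1.881)) = 21.485.
Then μ = -17 − (-1.881)·21.485 = 23.409.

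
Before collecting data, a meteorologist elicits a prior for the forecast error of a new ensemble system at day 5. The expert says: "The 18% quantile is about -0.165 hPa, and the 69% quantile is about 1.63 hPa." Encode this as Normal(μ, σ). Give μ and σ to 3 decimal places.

μ = 0.999, σ = 1.272

The p-quantile of Normal(μ,σ) is μ + z_p·σ, with z_{0.18} = -0.9154 and z_{0.69} = 0.4959.
Eliminate σ: μ = (z₂·x₁ − z₁·x₂)/(z₂ − z₁) = (0.4959·-0.165 − (-0.9154)·1.63)/1.411 = 0.999.
Then σ = (x₂ − x₁)/(z₂ − z₁) = (1.63 − -0.165)/1.411 = 1.272.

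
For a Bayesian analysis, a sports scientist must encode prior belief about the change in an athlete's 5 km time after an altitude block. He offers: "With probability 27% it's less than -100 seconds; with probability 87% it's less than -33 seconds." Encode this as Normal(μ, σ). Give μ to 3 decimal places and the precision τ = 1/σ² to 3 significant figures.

μ = -76.392, τ = 0.000674

The p-quantile of Normal(μ,σ) is μ + z_p·σ, with z_{0.27} = -0.6128 and z_{0.87} = 1.126.
Eliminate σ: μ = (z₂·x₁ − z₁·x₂)/(z₂ − z₁) = (1.126·-100 − (-0.6128)·-33)/1.739 = -76.392.
Then σ = (x₂ − x₁)/(z₂ − z₁) = (-33 − -100)/1.739 = 38.523.
Precision τ = 1/σ² = 1/38.52² = 0.000674.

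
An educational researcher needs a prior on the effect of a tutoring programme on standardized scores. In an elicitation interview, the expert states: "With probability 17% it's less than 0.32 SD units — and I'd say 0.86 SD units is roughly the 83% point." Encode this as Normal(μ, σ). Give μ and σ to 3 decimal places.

The p-quantile of Normal(μ,σ) is μ + z_p·σ, with z_{0.17} = -0.9542 and z_{0.83} = 0.9542.
Eliminate σ: μ = (z₂·x₁ − z₁·x₂)/(z₂ − z₁) = (0.9542·0.32 − (-0.9542)·0.86)/1.908 = 0.590.
Then σ = (x₂ − x₁)/(z₂ − z₁) = (0.86 − 0.32)/1.908 = 0.283.

μ = 0.590, σ = 0.283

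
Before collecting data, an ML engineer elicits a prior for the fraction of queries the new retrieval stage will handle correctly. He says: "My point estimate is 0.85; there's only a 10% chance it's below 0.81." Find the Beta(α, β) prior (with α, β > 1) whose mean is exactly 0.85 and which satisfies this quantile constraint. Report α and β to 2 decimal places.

With mean 0.85 fixed, write α = 0.85s, β = 0.15s where s = α+β.
Need P(θ < 0.81) = 0.1 under Beta(0.85s, 0.15s). Normal approximation: (q−m)/√(m(1−m)/s) ≈ z_{0.1} = -1.28, so s ≈ 0.85·0.15·(-1.28)²/(0.81−0.85)² = 130.9.
At s = 130.9: P(θ<0.81) ≈ 0.105. Adjusting to match 0.1 gives s ≈ 136.94.
So α = 0.85·136.94 ≈ 116.40, β = 0.15·136.94 ≈ 20.54.

α ≈ 116.40, β ≈ 20.54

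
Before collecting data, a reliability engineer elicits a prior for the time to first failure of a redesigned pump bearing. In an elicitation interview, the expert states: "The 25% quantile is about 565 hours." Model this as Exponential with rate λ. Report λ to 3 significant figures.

λ ≈ 0.000509

P(T < 565.0) = 1 − e^(−λ·565.0) = 0.25, so λ = −ln(1−0.25)/565.0 = −ln(0.75)/565.0 = 0.000509.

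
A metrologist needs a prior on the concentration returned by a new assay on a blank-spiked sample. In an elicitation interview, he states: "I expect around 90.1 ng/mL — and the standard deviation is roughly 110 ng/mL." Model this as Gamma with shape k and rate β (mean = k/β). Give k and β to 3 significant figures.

k ≈ 0.671, β ≈ 0.00745

For Gamma(k, rate β): mean = k/β, variance = k/β², so CV = 1/√k.
CV = SD/mean = 110/90.1 = 1.221, hence k = 1/CV² = 0.671.
Then β = k/mean = 0.671/90.1 = 0.00745.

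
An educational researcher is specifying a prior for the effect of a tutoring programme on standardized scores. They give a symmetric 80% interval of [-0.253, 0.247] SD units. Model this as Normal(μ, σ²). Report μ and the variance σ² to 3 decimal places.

A symmetric 80% interval runs μ ± z·σ with z = 1.282.
Half-width = 0.25, so σ = 0.25/1.282 = 0.1951 and σ² = 0.038.
μ is the interval midpoint, -0.003.

μ = -0.003, σ² = 0.038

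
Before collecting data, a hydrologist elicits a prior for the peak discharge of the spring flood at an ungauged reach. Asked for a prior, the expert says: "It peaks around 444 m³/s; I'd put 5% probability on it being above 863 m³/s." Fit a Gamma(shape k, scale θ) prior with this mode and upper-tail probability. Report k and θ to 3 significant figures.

Gamma(k,θ) with k>1 has mode (k−1)θ, so θ = 444/(k−1).
Need P(X < 863) = 0.95 with θ tied to k this way. Start at k = 2, θ = 444: P(X<863) ≈ 0.579.
Too low — raise k to concentrate. Iterating converges to k ≈ 7.29.
Then θ = 444/(7.29−1) ≈ 70.6.

k ≈ 7.29, θ ≈ 70.6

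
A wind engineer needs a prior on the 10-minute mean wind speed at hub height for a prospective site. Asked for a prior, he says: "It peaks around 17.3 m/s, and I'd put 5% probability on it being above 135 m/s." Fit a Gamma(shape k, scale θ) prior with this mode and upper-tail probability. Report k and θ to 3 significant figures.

Gamma(k,θ) with k>1 has mode (k−1)θ, so θ = 17.3/(k−1).
Need P(X < 135) = 0.95 with θ tied to k this way. Start at k = 2, θ = 17.3: P(X<135) ≈ 0.996.
Too high — lower k to spread out. Iterating converges to k ≈ 1.5.
Then θ = 17.3/(1.5−1) ≈ 34.5.

k ≈ 1.5, θ ≈ 34.5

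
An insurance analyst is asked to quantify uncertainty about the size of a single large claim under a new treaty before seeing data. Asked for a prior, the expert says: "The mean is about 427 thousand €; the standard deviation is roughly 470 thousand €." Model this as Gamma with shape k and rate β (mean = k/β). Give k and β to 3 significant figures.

For Gamma(k, rate β): mean = k/β, variance = k/β², so CV = 1/√k.
CV = SD/mean = 470/427 = 1.101, hence k = 1/CV² = 0.825.
Then β = k/mean = 0.825/427 = 0.00193.

k ≈ 0.825, β ≈ 0.00193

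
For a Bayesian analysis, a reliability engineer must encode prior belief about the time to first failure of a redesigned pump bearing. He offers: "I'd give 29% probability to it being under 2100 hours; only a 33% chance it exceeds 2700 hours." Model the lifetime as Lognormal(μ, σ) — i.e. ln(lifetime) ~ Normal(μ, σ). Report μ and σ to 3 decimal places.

If T ~ Lognormal(μ,σ) then ln T ~ Normal(μ,σ), so the p-quantile of ln T is μ + z_p·σ.
ln(2100) = 7.65 and ln(2700) = 7.901; z_{0.29} = -0.5534, z_{0.67} = 0.4399.
σ = (7.901 − 7.65)/(0.4399 − (-0.5534)) = 0.253.
μ = 7.65 − (-0.5534)·0.253 = 7.790.

μ ≈ 7.790, σ ≈ 0.253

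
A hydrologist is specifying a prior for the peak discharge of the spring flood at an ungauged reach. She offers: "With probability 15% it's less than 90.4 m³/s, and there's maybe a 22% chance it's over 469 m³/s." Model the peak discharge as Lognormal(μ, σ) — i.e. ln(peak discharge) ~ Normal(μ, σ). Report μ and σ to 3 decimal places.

If T ~ Lognormal(μ,σ) then ln T ~ Normal(μ,σ), so the p-quantile of ln T is μ + z_p·σ.
ln(90.4) = 4.504 and ln(469) = 6.151; z_{0.15} = -1.036, z_{0.78} = 0.7722.
σ = (6.151 − 4.504)/(0.7722 − (-1.036)) = 0.910.
μ = 4.504 − (-1.036)·0.910 = 5.448.

μ ≈ 5.448, σ ≈ 0.910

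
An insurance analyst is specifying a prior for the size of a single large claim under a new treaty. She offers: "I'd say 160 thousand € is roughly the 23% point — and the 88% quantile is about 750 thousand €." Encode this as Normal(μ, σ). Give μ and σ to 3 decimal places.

The p-quantile of Normal(μ,σ) is μ + z_p·σ, with z_{0.23} = -0.7388 and z_{0.88} = 1.175.
Eliminate σ: μ = (z₂·x₁ − z₁·x₂)/(z₂ − z₁) = (1.175·160 − (-0.7388)·750)/1.914 = 387.773.
Then σ = (x₂ − x₁)/(z₂ − z₁) = (750 − 160)/1.914 = 308.282.

μ = 387.773, σ = 308.282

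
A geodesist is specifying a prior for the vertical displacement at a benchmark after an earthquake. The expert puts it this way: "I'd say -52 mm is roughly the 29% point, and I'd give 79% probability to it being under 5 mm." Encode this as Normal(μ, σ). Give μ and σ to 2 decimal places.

μ = -28.80, σ = 41.92

For Normal(μ,σ), the p-quantile is μ + z_p·σ. Here z_{0.29} = -0.5534, z_{0.79} = 0.8064.
So -52 = μ − 0.5534σ and 5 = μ + 0.8064σ.
Subtracting: σ = (5 − -52)/(0.8064 − (-0.5534)) = 41.92.
Then μ = -52 − (-0.5534)·41.92 = -28.80.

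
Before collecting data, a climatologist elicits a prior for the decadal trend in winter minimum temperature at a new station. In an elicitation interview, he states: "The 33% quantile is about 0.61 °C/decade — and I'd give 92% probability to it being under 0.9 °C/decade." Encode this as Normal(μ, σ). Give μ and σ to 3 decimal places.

For Normal(μ,σ), the p-quantile is μ + z_p·σ. Here z_{0.33} = -0.4399, z_{0.92} = 1.405.
So 0.61 = μ − 0.4399σ and 0.9 = μ + 1.405σ.
Subtracting: σ = (0.9 − 0.61)/(1.405 − (-0.4399)) = 0.157.
Then μ = 0.61 − (-0.4399)·0.157 = 0.679.

μ = 0.679, σ = 0.157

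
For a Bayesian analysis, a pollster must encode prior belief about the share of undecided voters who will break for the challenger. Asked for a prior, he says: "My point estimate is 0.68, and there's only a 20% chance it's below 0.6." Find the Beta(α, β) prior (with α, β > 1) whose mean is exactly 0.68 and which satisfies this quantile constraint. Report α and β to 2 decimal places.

α ≈ 15.76, β ≈ 7.42

With mean 0.68 fixed, write α = 0.68s, β = 0.32s where s = α+β.
Need P(θ < 0.6) = 0.2 under Beta(0.68s, 0.32s). Normal approximation: (q−m)/√(m(1−m)/s) ≈ z_{0.2} = -0.842, so s ≈ 0.68·0.32·(-0.842)²/(0.6−0.68)² = 24.1.
At s = 24.1: P(θ<0.6) ≈ 0.196. Adjusting to match 0.2 gives s ≈ 23.17.
So α = 0.68·23.17 ≈ 15.76, β = 0.32·23.17 ≈ 7.42.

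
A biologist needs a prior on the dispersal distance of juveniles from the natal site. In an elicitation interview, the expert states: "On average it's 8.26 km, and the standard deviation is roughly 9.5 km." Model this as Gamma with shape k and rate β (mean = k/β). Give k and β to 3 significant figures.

For Gamma(k, rate β): mean = k/β, variance = k/β², so CV = 1/√k.
CV = SD/mean = 9.5/8.26 = 1.15, hence k = 1/CV² = 0.756.
Then β = k/mean = 0.756/8.26 = 0.0915.

k ≈ 0.756, β ≈ 0.0915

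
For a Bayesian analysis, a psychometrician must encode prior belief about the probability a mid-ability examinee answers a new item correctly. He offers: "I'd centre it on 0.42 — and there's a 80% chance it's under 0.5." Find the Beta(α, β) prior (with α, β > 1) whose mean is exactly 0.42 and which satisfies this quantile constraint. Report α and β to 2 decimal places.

α ≈ 11.21, β ≈ 15.48

With mean 0.42 fixed, write α = 0.42s, β = 0.58s where s = α+β.
Need P(θ < 0.5) = 0.8 under Beta(0.42s, 0.58s). Normal approximation: (q−m)/√(m(1−m)/s) ≈ z_{0.8} = 0.842, so s ≈ 0.42·0.58·(0.842)²/(0.5−0.42)² = 27.0.
At s = 27.0: P(θ<0.5) ≈ 0.801. Adjusting to match 0.8 gives s ≈ 26.69.
So α = 0.42·26.69 ≈ 11.21, β = 0.58·26.69 ≈ 15.48.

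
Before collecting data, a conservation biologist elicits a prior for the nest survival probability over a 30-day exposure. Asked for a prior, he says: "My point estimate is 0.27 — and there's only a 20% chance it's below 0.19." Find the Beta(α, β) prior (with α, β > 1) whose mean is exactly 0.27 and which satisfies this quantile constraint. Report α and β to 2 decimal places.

With mean 0.27 fixed, write α = 0.27s, β = 0.73s where s = α+β.
Need P(θ < 0.19) = 0.2 under Beta(0.27s, 0.73s). Normal approximation: (q−m)/√(m(1−m)/s) ≈ z_{0.2} = -0.842, so s ≈ 0.27·0.73·(-0.842)²/(0.19−0.27)² = 21.8.
At s = 21.8: P(θ<0.19) ≈ 0.205. Adjusting to match 0.2 gives s ≈ 22.60.
So α = 0.27·22.60 ≈ 6.10, β = 0.73·22.60 ≈ 16.50.

α ≈ 6.10, β ≈ 16.50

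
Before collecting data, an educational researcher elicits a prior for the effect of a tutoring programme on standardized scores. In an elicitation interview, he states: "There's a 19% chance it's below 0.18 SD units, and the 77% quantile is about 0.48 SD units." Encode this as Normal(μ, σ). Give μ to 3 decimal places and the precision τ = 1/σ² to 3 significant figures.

The p-quantile of Normal(μ,σ) is μ + z_p·σ, with z_{0.19} = -0.8779 and z_{0.77} = 0.7388.
Eliminate σ: μ = (z₂·x₁ − z₁·x₂)/(z₂ − z₁) = (0.7388·0.18 − (-0.8779)·0.48)/1.617 = 0.343.
Then σ = (x₂ − x₁)/(z₂ − z₁) = (0.48 − 0.18)/1.617 = 0.186.
Precision τ = 1/σ² = 1/0.1856² = 29.

μ = 0.343, τ = 29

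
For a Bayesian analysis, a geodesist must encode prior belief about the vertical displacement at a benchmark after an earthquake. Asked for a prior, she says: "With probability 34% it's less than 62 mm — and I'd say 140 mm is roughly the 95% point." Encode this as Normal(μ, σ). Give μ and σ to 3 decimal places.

For Normal(μ,σ), the p-quantile is μ + z_p·σ. Here z_{0.34} = -0.4125, z_{0.95} = 1.645.
So 62 = μ − 0.4125σ and 140 = μ + 1.645σ.
Subtracting: σ = (140 − 62)/(1.645 − (-0.4125)) = 37.913.
Then μ = 62 − (-0.4125)·37.913 = 77.638.

μ = 77.638, σ = 37.913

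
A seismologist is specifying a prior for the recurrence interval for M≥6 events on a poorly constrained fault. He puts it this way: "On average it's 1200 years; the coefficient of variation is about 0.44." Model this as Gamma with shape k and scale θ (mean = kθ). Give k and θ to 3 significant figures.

For Gamma(k, scale θ): mean = kθ, variance = kθ², so CV = 1/√k.
CV = 0.44, hence k = 1/CV² = 5.17.
Then θ = mean/k = 1200/5.17 = 232.

k ≈ 5.17, θ ≈ 232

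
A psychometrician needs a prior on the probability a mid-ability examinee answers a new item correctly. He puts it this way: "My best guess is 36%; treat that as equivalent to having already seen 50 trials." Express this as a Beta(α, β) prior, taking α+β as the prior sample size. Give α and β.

α = 18, β = 32

Under the effective-sample-size interpretation, Beta(α, β) has prior mean α/(α+β) and prior sample size α+β.
So α+β = 50 and α/(α+β) = 0.36, giving α = 0.36·50 = 18 and β = 50 − 18 = 32.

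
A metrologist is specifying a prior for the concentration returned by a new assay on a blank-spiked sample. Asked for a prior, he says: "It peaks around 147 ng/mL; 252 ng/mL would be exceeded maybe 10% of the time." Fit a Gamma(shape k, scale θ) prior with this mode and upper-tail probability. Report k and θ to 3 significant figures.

k ≈ 7.52, θ ≈ 22.5

Gamma(k,θ) with k>1 has mode (k−1)θ, so θ = 147/(k−1).
Need P(X < 252) = 0.9 with θ tied to k this way. Start at k = 2, θ = 147: P(X<252) ≈ 0.511.
Too low — raise k to concentrate. Iterating converges to k ≈ 7.52.
Then θ = 147/(7.52−1) ≈ 22.5.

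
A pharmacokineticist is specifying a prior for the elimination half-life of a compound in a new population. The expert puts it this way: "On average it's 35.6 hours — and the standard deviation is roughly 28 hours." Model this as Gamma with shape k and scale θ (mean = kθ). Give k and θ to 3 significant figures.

k ≈ 1.62, θ ≈ 22

For Gamma(k, scale θ): mean = kθ, variance = kθ², so CV = 1/√k.
CV = SD/mean = 28/35.6 = 0.7865, hence k = 1/CV² = 1.62.
Then θ = mean/k = 35.6/1.62 = 22.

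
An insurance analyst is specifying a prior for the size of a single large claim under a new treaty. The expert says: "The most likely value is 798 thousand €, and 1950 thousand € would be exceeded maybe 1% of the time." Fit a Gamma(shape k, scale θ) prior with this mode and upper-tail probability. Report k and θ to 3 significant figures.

Gamma(k,θ) with k>1 has mode (k−1)θ, so θ = 798/(k−1).
Need P(X < 1950) = 0.99 with θ tied to k this way. Start at k = 2, θ = 798: P(X<1950) ≈ 0.701.
Too low — raise k to concentrate. Iterating converges to k ≈ 6.91.
Then θ = 798/(6.91−1) ≈ 135.

k ≈ 6.91, θ ≈ 135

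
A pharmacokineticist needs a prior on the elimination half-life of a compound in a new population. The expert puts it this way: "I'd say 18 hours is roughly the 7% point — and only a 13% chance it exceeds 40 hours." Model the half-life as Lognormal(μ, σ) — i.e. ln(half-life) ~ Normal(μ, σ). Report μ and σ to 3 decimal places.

If T ~ Lognormal(μ,σ) then ln T ~ Normal(μ,σ), so the p-quantile of ln T is μ + z_p·σ.
ln(18) = 2.89 and ln(40) = 3.689; z_{0.07} = -1.476, z_{0.87} = 1.126.
σ = (3.689 − 2.89)/(1.126 − (-1.476)) = 0.307.
μ = 2.89 − (-1.476)·0.307 = 3.343.

μ ≈ 3.343, σ ≈ 0.307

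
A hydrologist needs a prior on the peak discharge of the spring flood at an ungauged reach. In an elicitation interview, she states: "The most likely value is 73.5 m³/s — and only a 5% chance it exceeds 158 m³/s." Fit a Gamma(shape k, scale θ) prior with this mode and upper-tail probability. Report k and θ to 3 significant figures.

Gamma(k,θ) with k>1 has mode (k−1)θ, so θ = 73.5/(k−1).
Need P(X < 158) = 0.95 with θ tied to k this way. Start at k = 2, θ = 73.5: P(X<158) ≈ 0.633.
Too low — raise k to concentrate. Iterating converges to k ≈ 5.71.
Then θ = 73.5/(5.71−1) ≈ 15.6.

k ≈ 5.71, θ ≈ 15.6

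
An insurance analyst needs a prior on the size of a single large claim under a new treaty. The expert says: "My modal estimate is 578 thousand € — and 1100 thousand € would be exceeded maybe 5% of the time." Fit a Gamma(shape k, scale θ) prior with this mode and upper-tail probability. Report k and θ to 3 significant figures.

k ≈ 7.71, θ ≈ 86.1

Gamma(k,θ) with k>1 has mode (k−1)θ, so θ = 578/(k−1).
Need P(X < 1100) = 0.95 with θ tied to k this way. Start at k = 2, θ = 578: P(X<1100) ≈ 0.567.
Too low — raise k to concentrate. Iterating converges to k ≈ 7.71.
Then θ = 578/(7.71−1) ≈ 86.1.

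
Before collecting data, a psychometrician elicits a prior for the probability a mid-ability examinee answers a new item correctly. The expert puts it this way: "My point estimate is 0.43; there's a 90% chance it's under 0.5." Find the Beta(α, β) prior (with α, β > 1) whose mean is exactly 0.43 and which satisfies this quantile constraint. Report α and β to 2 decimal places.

With mean 0.43 fixed, write α = 0.43s, β = 0.57s where s = α+β.
Need P(θ < 0.5) = 0.9 under Beta(0.43s, 0.57s). Normal approximation: (q−m)/√(m(1−m)/s) ≈ z_{0.9} = 1.28, so s ≈ 0.43·0.57·(1.28)²/(0.5−0.43)² = 82.2.
At s = 82.2: P(θ<0.5) ≈ 0.899. Adjusting to match 0.9 gives s ≈ 82.67.
So α = 0.43·82.67 ≈ 35.55, β = 0.57·82.67 ≈ 47.12.

α ≈ 35.55, β ≈ 47.12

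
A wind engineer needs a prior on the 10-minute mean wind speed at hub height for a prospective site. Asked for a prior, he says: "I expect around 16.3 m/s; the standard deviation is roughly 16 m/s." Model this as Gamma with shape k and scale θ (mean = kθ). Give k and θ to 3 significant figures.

k ≈ 1.04, θ ≈ 15.7

For Gamma(k, scale θ): mean = kθ, variance = kθ², so CV = 1/√k.
CV = SD/mean = 16/16.3 = 0.9816, hence k = 1/CV² = 1.04.
Then θ = mean/k = 16.3/1.04 = 15.7.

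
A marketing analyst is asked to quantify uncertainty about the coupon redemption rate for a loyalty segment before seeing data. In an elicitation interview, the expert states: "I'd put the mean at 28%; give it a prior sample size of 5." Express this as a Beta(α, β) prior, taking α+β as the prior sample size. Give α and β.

Under the effective-sample-size interpretation, Beta(α, β) has prior mean α/(α+β) and prior sample size α+β.
So α+β = 5 and α/(α+β) = 0.28, giving α = 0.28·5 = 1.4 and β = 5 − 1.4 = 3.6.

α = 1.4, β = 3.6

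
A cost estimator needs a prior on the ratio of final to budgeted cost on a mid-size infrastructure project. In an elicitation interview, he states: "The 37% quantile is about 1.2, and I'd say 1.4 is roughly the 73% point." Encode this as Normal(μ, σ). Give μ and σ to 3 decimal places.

The p-quantile of Normal(μ,σ) is μ + z_p·σ, with z_{0.37} = -0.3319 and z_{0.73} = 0.6128.
Eliminate σ: μ = (z₂·x₁ − z₁·x₂)/(z₂ − z₁) = (0.6128·1.2 − (-0.3319)·1.4)/0.9447 = 1.270.
Then σ = (x₂ − x₁)/(z₂ − z₁) = (1.4 − 1.2)/0.9447 = 0.212.

μ = 1.270, σ = 0.212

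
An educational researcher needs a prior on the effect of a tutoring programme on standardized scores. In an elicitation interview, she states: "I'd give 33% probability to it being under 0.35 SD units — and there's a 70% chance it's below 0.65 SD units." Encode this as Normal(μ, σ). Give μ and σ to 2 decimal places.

For Normal(μ,σ), the p-quantile is μ + z_p·σ. Here z_{0.33} = -0.4399, z_{0.7} = 0.5244.
So 0.35 = μ − 0.4399σ and 0.65 = μ + 0.5244σ.
Subtracting: σ = (0.65 − 0.35)/(0.5244 − (-0.4399)) = 0.31.
Then μ = 0.35 − (-0.4399)·0.31 = 0.49.

μ = 0.49, σ = 0.31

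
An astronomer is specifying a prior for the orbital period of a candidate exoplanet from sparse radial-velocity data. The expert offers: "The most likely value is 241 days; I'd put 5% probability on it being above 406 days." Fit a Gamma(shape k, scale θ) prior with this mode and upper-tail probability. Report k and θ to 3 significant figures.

Gamma(k,θ) with k>1 has mode (k−1)θ, so θ = 241/(k−1).
Need P(X < 406) = 0.95 with θ tied to k this way. Start at k = 2, θ = 241: P(X<406) ≈ 0.502.
Too low — raise k to concentrate. Iterating converges to k ≈ 11.3.
Then θ = 241/(11.3−1) ≈ 23.5.

k ≈ 11.3, θ ≈ 23.5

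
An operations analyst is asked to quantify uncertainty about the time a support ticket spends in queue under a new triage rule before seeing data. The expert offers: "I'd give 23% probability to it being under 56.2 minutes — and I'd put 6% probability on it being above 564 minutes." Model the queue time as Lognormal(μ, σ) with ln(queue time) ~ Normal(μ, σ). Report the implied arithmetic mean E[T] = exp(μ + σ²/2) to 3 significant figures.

E[T] ≈ 196 minutes

If T ~ Lognormal(μ,σ) then ln T ~ Normal(μ,σ), so the p-quantile of ln T is μ + z_p·σ.
ln(56.2) = 4.029 and ln(564) = 6.335; z_{0.23} = -0.7388, z_{0.94} = 1.555.
σ = (6.335 − 4.029)/(1.555 − (-0.7388)) = 1.005.
μ = 4.029 − (-0.7388)·1.005 = 4.772.
E[T] = exp(μ + σ²/2) = exp(4.772 + 0.5055) = 196 minutes.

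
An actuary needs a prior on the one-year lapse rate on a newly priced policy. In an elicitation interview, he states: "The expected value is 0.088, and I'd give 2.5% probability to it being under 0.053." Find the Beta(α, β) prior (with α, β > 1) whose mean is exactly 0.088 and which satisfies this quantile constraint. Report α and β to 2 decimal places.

With mean 0.088 fixed, write α = 0.088s, β = 0.912s where s = α+β.
Need P(θ < 0.053) = 0.025 under Beta(0.088s, 0.912s). Normal approximation: (q−m)/√(m(1−m)/s) ≈ z_{0.025} = -1.96, so s ≈ 0.088·0.912·(-1.96)²/(0.053−0.088)² = 251.7.
At s = 251.7: P(θ<0.053) ≈ 0.014. Adjusting to match 0.025 gives s ≈ 201.16.
So α = 0.088·201.16 ≈ 17.70, β = 0.912·201.16 ≈ 183.46.

α ≈ 17.70, β ≈ 183.46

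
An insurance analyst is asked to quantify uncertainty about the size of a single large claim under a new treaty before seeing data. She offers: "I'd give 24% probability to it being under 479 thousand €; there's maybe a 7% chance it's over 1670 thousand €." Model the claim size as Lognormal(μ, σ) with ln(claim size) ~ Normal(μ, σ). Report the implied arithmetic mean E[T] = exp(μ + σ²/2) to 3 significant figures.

E[T] ≈ 845 thousand €

If T ~ Lognormal(μ,σ) then ln T ~ Normal(μ,σ), so the p-quantile of ln T is μ + z_p·σ.
ln(479) = 6.172 and ln(1670) = 7.421; z_{0.24} = -0.7063, z_{0.93} = 1.476.
σ = (7.421 − 6.172)/(1.476 − (-0.7063)) = 0.572.
μ = 6.172 − (-0.7063)·0.572 = 6.576.
E[T] = exp(μ + σ²/2) = exp(6.576 + 0.1638) = 845 thousand €.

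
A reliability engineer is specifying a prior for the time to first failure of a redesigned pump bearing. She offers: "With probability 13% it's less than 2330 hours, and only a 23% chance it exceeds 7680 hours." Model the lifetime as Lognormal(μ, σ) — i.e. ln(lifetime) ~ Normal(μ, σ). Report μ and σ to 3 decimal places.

If T ~ Lognormal(μ,σ) then ln T ~ Normal(μ,σ), so the p-quantile of ln T is μ + z_p·σ.
ln(2330) = 7.754 and ln(7680) = 8.946; z_{0.13} = -1.126, z_{0.77} = 0.7388.
σ = (8.946 − 7.754)/(0.7388 − (-1.126)) = 0.639.
μ = 7.754 − (-1.126)·0.639 = 8.474.

μ ≈ 8.474, σ ≈ 0.639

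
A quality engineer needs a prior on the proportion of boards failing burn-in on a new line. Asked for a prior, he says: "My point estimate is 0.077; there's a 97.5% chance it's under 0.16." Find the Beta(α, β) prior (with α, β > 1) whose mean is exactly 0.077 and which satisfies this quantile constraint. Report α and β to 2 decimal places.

With mean 0.077 fixed, write α = 0.077s, β = 0.923s where s = α+β.
Need P(θ < 0.16) = 0.975 under Beta(0.077s, 0.923s). Normal approximation: (q−m)/√(m(1−m)/s) ≈ z_{0.975} = 1.96, so s ≈ 0.077·0.923·(1.96)²/(0.16−0.077)² = 39.6.
At s = 39.6: P(θ<0.16) ≈ 0.956. Adjusting to match 0.975 gives s ≈ 54.85.
So α = 0.077·54.85 ≈ 4.22, β = 0.923·54.85 ≈ 50.63.

α ≈ 4.22, β ≈ 50.63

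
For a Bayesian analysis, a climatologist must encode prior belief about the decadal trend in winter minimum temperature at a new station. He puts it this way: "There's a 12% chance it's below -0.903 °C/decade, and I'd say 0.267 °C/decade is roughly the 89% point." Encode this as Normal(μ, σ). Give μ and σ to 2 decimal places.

For Normal(μ,σ), the p-quantile is μ + z_p·σ. Here z_{0.12} = -1.175, z_{0.89} = 1.227.
So -0.903 = μ − 1.175σ and 0.267 = μ + 1.227σ.
Subtracting: σ = (0.267 − -0.903)/(1.227 − (-1.175)) = 0.49.
Then μ = -0.903 − (-1.175)·0.49 = -0.33.

μ = -0.33, σ = 0.49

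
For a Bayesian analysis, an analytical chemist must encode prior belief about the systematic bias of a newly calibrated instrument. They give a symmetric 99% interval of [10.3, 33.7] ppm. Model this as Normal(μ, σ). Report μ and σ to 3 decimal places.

A symmetric 99% interval runs μ ± z·σ with z = 2.576.
Half-width = 11.7, so σ = 11.7/2.576 = 4.542.
μ is the interval midpoint, 22.000.

μ = 22.000, σ = 4.542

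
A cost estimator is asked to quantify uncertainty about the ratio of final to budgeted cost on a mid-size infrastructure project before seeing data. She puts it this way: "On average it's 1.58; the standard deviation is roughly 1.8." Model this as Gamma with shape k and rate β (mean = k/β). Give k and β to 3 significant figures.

For Gamma(k, rate β): mean = k/β, variance = k/β², so CV = 1/√k.
CV = SD/mean = 1.8/1.58 = 1.139, hence k = 1/CV² = 0.77.
Then β = k/mean = 0.77/1.58 = 0.488.

k ≈ 0.77, β ≈ 0.488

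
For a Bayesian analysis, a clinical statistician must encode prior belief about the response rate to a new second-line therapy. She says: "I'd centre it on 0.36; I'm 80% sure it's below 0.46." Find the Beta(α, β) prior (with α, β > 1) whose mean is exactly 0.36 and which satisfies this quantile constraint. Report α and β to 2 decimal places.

α ≈ 5.70, β ≈ 10.13

With mean 0.36 fixed, write α = 0.36s, β = 0.64s where s = α+β.
Need P(θ < 0.46) = 0.8 under Beta(0.36s, 0.64s). Normal approximation: (q−m)/√(m(1−m)/s) ≈ z_{0.8} = 0.842, so s ≈ 0.36·0.64·(0.842)²/(0.46−0.36)² = 16.3.
At s = 16.3: P(θ<0.46) ≈ 0.803. Adjusting to match 0.8 gives s ≈ 15.83.
So α = 0.36·15.83 ≈ 5.70, β = 0.64·15.83 ≈ 10.13.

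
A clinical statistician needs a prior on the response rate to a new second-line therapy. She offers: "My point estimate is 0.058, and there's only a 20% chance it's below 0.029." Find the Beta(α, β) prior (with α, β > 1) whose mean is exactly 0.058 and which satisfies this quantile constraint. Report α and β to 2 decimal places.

With mean 0.058 fixed, write α = 0.058s, β = 0.942s where s = α+β.
Need P(θ < 0.029) = 0.2 under Beta(0.058s, 0.942s). Normal approximation: (q−m)/√(m(1−m)/s) ≈ z_{0.2} = -0.842, so s ≈ 0.058·0.942·(-0.842)²/(0.029−0.058)² = 46.0.
At s = 46.0: P(θ<0.029) ≈ 0.202. Adjusting to match 0.2 gives s ≈ 46.57.
So α = 0.058·46.57 ≈ 2.70, β = 0.942·46.57 ≈ 43.87.

α ≈ 2.70, β ≈ 43.87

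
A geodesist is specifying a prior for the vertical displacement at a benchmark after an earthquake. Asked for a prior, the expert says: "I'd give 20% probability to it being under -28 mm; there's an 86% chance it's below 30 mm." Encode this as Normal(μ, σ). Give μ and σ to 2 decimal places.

μ = -2.60, σ = 30.18

The p-quantile of Normal(μ,σ) is μ + z_p·σ, with z_{0.2} = -0.8416 and z_{0.86} = 1.08.
Eliminate σ: μ = (z₂·x₁ − z₁·x₂)/(z₂ − z₁) = (1.08·-28 − (-0.8416)·30)/1.922 = -2.60.
Then σ = (x₂ − x₁)/(z₂ − z₁) = (30 − -28)/1.922 = 30.18.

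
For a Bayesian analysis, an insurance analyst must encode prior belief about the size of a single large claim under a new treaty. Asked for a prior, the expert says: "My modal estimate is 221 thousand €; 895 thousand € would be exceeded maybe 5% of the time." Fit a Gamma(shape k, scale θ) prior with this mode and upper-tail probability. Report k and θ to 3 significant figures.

Gamma(k,θ) with k>1 has mode (k−1)θ, so θ = 221/(k−1).
Need P(X < 895) = 0.95 with θ tied to k this way. Start at k = 2, θ = 221: P(X<895) ≈ 0.912.
Too low — raise k to concentrate. Iterating converges to k ≈ 2.28.
Then θ = 221/(2.28−1) ≈ 172.

k ≈ 2.28, θ ≈ 172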